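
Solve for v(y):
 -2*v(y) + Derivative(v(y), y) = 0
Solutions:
 v(y) = C1*exp(2*y)


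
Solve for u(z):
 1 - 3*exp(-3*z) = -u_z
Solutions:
 u(z) = C1 - z - exp(-3*z)


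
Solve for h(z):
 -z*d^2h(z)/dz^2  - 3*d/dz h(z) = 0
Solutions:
 h(z) = C1 + C2/z^2


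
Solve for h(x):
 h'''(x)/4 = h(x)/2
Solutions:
 h(x) = C3*exp(2^(1/3)*x) + (C1*sin(2^(1/3)*sqrt(3)*x/2) + C2*cos(2^(1/3)*sqrt(3)*x/2))*exp(-2^(1/3)*x/2)


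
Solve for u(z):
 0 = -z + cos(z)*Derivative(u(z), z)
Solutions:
 u(z) = C1 + Integral(z/cos(z), z)


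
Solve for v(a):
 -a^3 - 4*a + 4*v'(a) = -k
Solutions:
 v(a) = C1 + a^4/16 + a^2/2 - a*k/4


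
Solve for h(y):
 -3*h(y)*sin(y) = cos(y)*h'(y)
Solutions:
 h(y) = C1*cos(y)^3


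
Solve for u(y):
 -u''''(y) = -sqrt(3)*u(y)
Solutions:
 u(y) = C1*exp(-3^(1/8)*y) + C2*exp(3^(1/8)*y) + C3*sin(3^(1/8)*y) + C4*cos(3^(1/8)*y)


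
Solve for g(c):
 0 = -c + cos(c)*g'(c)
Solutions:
 g(c) = C1 + Integral(c/cos(c), c)


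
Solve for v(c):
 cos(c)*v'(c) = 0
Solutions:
 v(c) = C1


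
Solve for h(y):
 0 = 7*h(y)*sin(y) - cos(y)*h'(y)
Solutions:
 h(y) = C1/cos(y)^7


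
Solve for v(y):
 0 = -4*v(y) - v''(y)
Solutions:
 v(y) = C1*sin(2*y) + C2*cos(2*y)


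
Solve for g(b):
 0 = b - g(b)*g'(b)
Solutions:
 g(b) = -sqrt(C1 + b^2)
 g(b) = sqrt(C1 + b^2)


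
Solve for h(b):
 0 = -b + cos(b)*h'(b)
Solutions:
 h(b) = C1 + Integral(b/cos(b), b)


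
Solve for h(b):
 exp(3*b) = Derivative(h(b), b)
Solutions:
 h(b) = C1 + exp(3*b)/3


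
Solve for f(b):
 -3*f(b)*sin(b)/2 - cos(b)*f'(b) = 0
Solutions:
 f(b) = C1*cos(b)^(3/2)


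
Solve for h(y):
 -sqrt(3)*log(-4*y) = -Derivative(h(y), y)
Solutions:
 h(y) = C1 + sqrt(3)*y*log(-y) + sqrt(3)*y*(-1 + 2*log(2))


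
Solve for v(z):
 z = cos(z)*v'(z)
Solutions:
 v(z) = C1 + Integral(z/cos(z), z)


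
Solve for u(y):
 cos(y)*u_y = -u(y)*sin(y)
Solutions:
 u(y) = C1*cos(y)


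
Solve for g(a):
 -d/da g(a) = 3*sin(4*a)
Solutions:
 g(a) = C1 + 3*cos(4*a)/4


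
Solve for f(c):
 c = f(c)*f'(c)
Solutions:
 f(c) = -sqrt(C1 + c^2)
 f(c) = sqrt(C1 + c^2)


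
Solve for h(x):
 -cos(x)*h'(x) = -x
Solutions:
 h(x) = C1 + Integral(x/cos(x), x)


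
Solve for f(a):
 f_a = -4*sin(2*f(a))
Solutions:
 f(a) = pi - acos((-C1 - exp(16*a))/(C1 - exp(16*a)))/2
 f(a) = acos((-C1 - exp(16*a))/(C1 - exp(16*a)))/2


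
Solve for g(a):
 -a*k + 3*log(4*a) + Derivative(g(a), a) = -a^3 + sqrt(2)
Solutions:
 g(a) = C1 - a^4/4 + a^2*k/2 - 3*a*log(a) - a*log(64) + sqrt(2)*a + 3*a


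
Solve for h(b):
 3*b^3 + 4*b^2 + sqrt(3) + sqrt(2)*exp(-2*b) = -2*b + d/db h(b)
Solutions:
 h(b) = C1 + 3*b^4/4 + 4*b^3/3 + b^2 + sqrt(3)*b - sqrt(2)*exp(-2*b)/2


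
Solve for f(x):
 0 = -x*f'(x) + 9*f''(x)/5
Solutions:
 f(x) = C1 + C2*erfi(sqrt(10)*x/6)


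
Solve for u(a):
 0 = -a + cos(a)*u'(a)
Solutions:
 u(a) = C1 + Integral(a/cos(a), a)


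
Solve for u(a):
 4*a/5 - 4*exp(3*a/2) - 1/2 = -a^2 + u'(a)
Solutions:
 u(a) = C1 + a^3/3 + 2*a^2/5 - a/2 - 8*exp(3*a/2)/3


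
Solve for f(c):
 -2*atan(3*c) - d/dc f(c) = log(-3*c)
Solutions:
 f(c) = C1 - c*log(-c) - 2*c*atan(3*c) - c*log(3) + c + log(9*c^2 + 1)/3


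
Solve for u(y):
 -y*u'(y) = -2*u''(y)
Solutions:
 u(y) = C1 + C2*erfi(y/2)


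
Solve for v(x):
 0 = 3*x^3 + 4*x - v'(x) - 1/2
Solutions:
 v(x) = C1 + 3*x^4/4 + 2*x^2 - x/2


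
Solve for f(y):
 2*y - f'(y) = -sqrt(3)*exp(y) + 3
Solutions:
 f(y) = C1 + y^2 - 3*y + sqrt(3)*exp(y)


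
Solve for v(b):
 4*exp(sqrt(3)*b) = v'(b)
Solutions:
 v(b) = C1 + 4*sqrt(3)*exp(sqrt(3)*b)/3


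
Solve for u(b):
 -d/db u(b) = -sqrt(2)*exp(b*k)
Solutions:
 u(b) = C1 + sqrt(2)*exp(b*k)/k


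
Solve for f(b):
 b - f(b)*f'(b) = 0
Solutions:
 f(b) = -sqrt(C1 + b^2)
 f(b) = sqrt(C1 + b^2)


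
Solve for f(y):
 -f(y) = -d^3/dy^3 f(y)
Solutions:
 f(y) = C3*exp(y) + (C1*sin(sqrt(3)*y/2) + C2*cos(sqrt(3)*y/2))*exp(-y/2)


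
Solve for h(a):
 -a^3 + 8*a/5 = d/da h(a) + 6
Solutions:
 h(a) = C1 - a^4/4 + 4*a^2/5 - 6*a


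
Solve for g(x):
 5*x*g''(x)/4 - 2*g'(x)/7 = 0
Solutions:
 g(x) = C1 + C2*x^(43/35)


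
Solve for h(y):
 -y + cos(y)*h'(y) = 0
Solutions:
 h(y) = C1 + Integral(y/cos(y), y)


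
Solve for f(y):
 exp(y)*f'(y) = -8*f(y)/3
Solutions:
 f(y) = C1*exp(8*exp(-y)/3)


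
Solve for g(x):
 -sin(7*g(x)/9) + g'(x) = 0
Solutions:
 -x + 9*log(cos(7*g(x)/9) - 1)/14 - 9*log(cos(7*g(x)/9) + 1)/14 = C1


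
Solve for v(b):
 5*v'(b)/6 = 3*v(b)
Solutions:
 v(b) = C1*exp(18*b/5)


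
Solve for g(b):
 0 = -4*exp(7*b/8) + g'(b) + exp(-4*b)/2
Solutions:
 g(b) = C1 + 32*exp(7*b/8)/7 + exp(-4*b)/8


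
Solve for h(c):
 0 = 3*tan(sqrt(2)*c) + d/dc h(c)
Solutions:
 h(c) = C1 + 3*sqrt(2)*log(cos(sqrt(2)*c))/2


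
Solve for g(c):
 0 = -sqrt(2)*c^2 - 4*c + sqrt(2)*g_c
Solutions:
 g(c) = C1 + c^3/3 + sqrt(2)*c^2


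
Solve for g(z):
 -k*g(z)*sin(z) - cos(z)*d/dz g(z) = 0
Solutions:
 g(z) = C1*exp(k*log(cos(z)))


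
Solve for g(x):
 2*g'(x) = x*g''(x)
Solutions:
 g(x) = C1 + C2*x^3


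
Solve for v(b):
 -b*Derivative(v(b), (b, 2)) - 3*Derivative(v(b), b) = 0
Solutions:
 v(b) = C1 + C2/b^2


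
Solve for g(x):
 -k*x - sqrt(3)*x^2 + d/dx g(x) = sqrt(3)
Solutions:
 g(x) = C1 + k*x^2/2 + sqrt(3)*x^3/3 + sqrt(3)*x


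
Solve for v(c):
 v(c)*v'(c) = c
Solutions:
 v(c) = -sqrt(C1 + c^2)
 v(c) = sqrt(C1 + c^2)


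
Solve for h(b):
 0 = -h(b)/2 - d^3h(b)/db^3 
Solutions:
 h(b) = C3*exp(-2^(2/3)*b/2) + (C1*sin(2^(2/3)*sqrt(3)*b/4) + C2*cos(2^(2/3)*sqrt(3)*b/4))*exp(2^(2/3)*b/4)


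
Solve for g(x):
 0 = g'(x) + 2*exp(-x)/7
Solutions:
 g(x) = C1 + 2*exp(-x)/7


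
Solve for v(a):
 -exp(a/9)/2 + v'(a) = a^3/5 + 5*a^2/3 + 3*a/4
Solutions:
 v(a) = C1 + a^4/20 + 5*a^3/9 + 3*a^2/8 + 9*exp(a/9)/2


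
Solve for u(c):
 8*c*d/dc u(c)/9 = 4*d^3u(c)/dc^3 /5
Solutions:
 u(c) = C1 + Integral(C2*airyai(30^(1/3)*c/3) + C3*airybi(30^(1/3)*c/3), c)


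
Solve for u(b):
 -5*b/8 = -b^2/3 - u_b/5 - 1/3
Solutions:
 u(b) = C1 - 5*b^3/9 + 25*b^2/16 - 5*b/3


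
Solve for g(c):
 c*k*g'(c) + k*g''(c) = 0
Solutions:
 g(c) = C1 + C2*erf(sqrt(2)*c/2)


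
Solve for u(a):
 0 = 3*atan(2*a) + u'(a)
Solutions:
 u(a) = C1 - 3*a*atan(2*a) + 3*log(4*a^2 + 1)/4


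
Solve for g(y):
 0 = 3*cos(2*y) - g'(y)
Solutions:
 g(y) = C1 + 3*sin(2*y)/2


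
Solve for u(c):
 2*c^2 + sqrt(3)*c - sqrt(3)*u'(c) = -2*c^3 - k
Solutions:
 u(c) = C1 + sqrt(3)*c^4/6 + 2*sqrt(3)*c^3/9 + c^2/2 + sqrt(3)*c*k/3


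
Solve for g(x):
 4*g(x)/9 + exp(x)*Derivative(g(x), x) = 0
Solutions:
 g(x) = C1*exp(4*exp(-x)/9)


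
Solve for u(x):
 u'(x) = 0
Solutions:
 u(x) = C1


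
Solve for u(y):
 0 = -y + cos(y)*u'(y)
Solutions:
 u(y) = C1 + Integral(y/cos(y), y)


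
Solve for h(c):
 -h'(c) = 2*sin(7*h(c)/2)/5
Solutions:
 2*c/5 + log(cos(7*h(c)/2) - 1)/7 - log(cos(7*h(c)/2) + 1)/7 = C1


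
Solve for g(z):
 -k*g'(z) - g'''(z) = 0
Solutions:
 g(z) = C1 + C2*exp(-z*sqrt(-k)) + C3*exp(z*sqrt(-k))


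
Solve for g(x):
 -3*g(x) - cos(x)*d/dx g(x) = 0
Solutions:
 g(x) = C1*(sin(x) - 1)^(3/2)/(sin(x) + 1)^(3/2)


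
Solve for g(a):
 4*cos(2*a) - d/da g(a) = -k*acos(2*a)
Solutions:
 g(a) = C1 + k*(a*acos(2*a) - sqrt(1 - 4*a^2)/2) + 2*sin(2*a)


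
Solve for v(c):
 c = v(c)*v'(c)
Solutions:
 v(c) = -sqrt(C1 + c^2)
 v(c) = sqrt(C1 + c^2)


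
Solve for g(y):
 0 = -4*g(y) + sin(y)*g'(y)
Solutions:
 g(y) = C1*(cos(y)^2 - 2*cos(y) + 1)/(cos(y)^2 + 2*cos(y) + 1)


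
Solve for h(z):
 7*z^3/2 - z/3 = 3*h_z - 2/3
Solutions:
 h(z) = C1 + 7*z^4/24 - z^2/18 + 2*z/9


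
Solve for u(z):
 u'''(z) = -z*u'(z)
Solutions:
 u(z) = C1 + Integral(C2*airyai(-z) + C3*airybi(-z), z)


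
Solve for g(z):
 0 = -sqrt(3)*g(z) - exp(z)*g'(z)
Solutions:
 g(z) = C1*exp(sqrt(3)*exp(-z))


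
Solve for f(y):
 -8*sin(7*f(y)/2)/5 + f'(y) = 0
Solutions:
 -8*y/5 + log(cos(7*f(y)/2) - 1)/7 - log(cos(7*f(y)/2) + 1)/7 = C1


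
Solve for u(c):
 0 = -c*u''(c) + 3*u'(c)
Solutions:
 u(c) = C1 + C2*c^4


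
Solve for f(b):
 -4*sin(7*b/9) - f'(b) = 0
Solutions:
 f(b) = C1 + 36*cos(7*b/9)/7


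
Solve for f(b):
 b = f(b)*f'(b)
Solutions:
 f(b) = -sqrt(C1 + b^2)
 f(b) = sqrt(C1 + b^2)


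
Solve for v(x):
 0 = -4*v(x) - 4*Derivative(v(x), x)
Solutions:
 v(x) = C1*exp(-x)


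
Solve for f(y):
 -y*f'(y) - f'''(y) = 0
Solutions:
 f(y) = C1 + Integral(C2*airyai(-y) + C3*airybi(-y), y)


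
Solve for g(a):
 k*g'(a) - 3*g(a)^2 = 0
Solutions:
 g(a) = -k/(C1*k + 3*a)


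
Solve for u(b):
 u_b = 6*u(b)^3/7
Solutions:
 u(b) = -sqrt(14)*sqrt(-1/(C1 + 6*b))/2
 u(b) = sqrt(14)*sqrt(-1/(C1 + 6*b))/2


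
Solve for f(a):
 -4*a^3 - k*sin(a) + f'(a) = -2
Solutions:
 f(a) = C1 + a^4 - 2*a - k*cos(a)


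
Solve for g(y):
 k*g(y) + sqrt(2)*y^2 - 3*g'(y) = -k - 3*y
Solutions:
 g(y) = C1*exp(k*y/3) - 1 - sqrt(2)*y^2/k - 3*y/k - 6*sqrt(2)*y/k^2 - 9/k^2 - 18*sqrt(2)/k^3


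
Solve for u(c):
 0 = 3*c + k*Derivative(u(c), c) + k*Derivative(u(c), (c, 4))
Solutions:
 u(c) = C1 + C4*exp(-c) - 3*c^2/(2*k) + (C2*sin(sqrt(3)*c/2) + C3*cos(sqrt(3)*c/2))*exp(c/2)


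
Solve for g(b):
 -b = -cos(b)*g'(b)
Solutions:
 g(b) = C1 + Integral(b/cos(b), b)


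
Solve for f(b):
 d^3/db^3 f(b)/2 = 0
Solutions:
 f(b) = C1 + C2*b + C3*b^2


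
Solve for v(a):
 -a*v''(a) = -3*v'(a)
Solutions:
 v(a) = C1 + C2*a^4


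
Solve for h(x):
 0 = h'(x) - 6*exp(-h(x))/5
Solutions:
 h(x) = log(C1 + 6*x/5)


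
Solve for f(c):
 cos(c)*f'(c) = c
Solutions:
 f(c) = C1 + Integral(c/cos(c), c)


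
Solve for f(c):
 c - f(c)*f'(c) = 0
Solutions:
 f(c) = -sqrt(C1 + c^2)
 f(c) = sqrt(C1 + c^2)


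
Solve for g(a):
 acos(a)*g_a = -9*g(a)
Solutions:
 g(a) = C1*exp(-9*Integral(1/acos(a), a))


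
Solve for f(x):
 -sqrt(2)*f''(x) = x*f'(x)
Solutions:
 f(x) = C1 + C2*erf(2^(1/4)*x/2)


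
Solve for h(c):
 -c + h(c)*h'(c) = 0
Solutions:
 h(c) = -sqrt(C1 + c^2)
 h(c) = sqrt(C1 + c^2)


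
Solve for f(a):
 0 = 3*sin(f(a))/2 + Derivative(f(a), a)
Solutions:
 f(a) = -acos((-C1 - exp(3*a))/(C1 - exp(3*a))) + 2*pi
 f(a) = acos((-C1 - exp(3*a))/(C1 - exp(3*a)))


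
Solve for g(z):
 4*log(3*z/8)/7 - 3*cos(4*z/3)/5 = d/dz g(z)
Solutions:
 g(z) = C1 + 4*z*log(z)/7 - 12*z*log(2)/7 - 4*z/7 + 4*z*log(3)/7 - 9*sin(4*z/3)/20


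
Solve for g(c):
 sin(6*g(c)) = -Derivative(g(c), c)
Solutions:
 g(c) = -acos((-C1 - exp(12*c))/(C1 - exp(12*c)))/6 + pi/3
 g(c) = acos((-C1 - exp(12*c))/(C1 - exp(12*c)))/6


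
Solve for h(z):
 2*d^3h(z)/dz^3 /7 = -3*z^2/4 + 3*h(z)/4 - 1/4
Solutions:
 h(z) = C3*exp(21^(1/3)*z/2) + z^2 + (C1*sin(3^(5/6)*7^(1/3)*z/4) + C2*cos(3^(5/6)*7^(1/3)*z/4))*exp(-21^(1/3)*z/4) + 1/3


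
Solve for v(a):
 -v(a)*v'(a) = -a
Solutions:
 v(a) = -sqrt(C1 + a^2)
 v(a) = sqrt(C1 + a^2)


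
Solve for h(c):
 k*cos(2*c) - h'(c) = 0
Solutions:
 h(c) = C1 + k*sin(2*c)/2


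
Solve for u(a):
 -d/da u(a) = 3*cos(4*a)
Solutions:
 u(a) = C1 - 3*sin(4*a)/4


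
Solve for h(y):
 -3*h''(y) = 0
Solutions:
 h(y) = C1 + C2*y


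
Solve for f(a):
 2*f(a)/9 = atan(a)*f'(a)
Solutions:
 f(a) = C1*exp(2*Integral(1/atan(a), a)/9)


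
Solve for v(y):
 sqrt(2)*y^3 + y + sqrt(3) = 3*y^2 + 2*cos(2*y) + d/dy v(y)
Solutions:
 v(y) = C1 + sqrt(2)*y^4/4 - y^3 + y^2/2 + sqrt(3)*y - sin(2*y)


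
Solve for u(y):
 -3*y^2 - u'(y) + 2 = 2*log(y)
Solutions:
 u(y) = C1 - y^3 - 2*y*log(y) + 4*y


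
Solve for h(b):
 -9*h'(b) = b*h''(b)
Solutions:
 h(b) = C1 + C2/b^8


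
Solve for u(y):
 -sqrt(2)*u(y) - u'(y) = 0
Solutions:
 u(y) = C1*exp(-sqrt(2)*y)


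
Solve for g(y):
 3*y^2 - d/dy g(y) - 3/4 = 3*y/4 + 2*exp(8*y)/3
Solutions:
 g(y) = C1 + y^3 - 3*y^2/8 - 3*y/4 - exp(8*y)/12


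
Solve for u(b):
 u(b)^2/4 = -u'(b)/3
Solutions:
 u(b) = 4/(C1 + 3*b)


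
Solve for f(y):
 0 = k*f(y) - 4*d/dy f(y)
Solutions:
 f(y) = C1*exp(k*y/4)


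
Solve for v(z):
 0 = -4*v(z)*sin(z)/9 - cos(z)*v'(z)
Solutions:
 v(z) = C1*cos(z)^(4/9)


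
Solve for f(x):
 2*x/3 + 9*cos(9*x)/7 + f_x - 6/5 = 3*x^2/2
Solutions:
 f(x) = C1 + x^3/2 - x^2/3 + 6*x/5 - sin(9*x)/7


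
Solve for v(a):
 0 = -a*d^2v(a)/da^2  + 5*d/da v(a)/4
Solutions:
 v(a) = C1 + C2*a^(9/4)


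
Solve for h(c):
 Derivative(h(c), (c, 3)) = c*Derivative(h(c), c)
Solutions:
 h(c) = C1 + Integral(C2*airyai(c) + C3*airybi(c), c)


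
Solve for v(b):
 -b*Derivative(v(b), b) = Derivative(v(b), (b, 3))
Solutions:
 v(b) = C1 + Integral(C2*airyai(-b) + C3*airybi(-b), b)


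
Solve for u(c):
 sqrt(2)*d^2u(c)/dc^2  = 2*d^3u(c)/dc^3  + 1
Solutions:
 u(c) = C1 + C2*c + C3*exp(sqrt(2)*c/2) + sqrt(2)*c^2/4


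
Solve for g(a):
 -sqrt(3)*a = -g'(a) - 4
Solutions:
 g(a) = C1 + sqrt(3)*a^2/2 - 4*a


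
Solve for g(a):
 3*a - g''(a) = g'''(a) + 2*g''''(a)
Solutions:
 g(a) = C1 + C2*a + a^3/2 - 3*a^2/2 + (C3*sin(sqrt(7)*a/4) + C4*cos(sqrt(7)*a/4))*exp(-a/4)


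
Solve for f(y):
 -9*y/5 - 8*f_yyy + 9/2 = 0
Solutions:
 f(y) = C1 + C2*y + C3*y^2 - 3*y^4/320 + 3*y^3/32


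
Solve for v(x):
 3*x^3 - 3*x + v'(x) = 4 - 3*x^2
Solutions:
 v(x) = C1 - 3*x^4/4 - x^3 + 3*x^2/2 + 4*x


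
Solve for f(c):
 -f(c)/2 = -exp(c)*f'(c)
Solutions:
 f(c) = C1*exp(-exp(-c)/2)


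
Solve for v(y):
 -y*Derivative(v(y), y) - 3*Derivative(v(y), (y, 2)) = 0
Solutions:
 v(y) = C1 + C2*erf(sqrt(6)*y/6)


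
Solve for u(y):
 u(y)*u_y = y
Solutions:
 u(y) = -sqrt(C1 + y^2)
 u(y) = sqrt(C1 + y^2)


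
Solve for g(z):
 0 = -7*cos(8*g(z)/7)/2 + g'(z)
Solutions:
 -7*z/2 - 7*log(sin(8*g(z)/7) - 1)/16 + 7*log(sin(8*g(z)/7) + 1)/16 = C1


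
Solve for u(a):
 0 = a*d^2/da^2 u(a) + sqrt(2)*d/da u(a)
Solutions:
 u(a) = C1 + C2*a^(1 - sqrt(2))


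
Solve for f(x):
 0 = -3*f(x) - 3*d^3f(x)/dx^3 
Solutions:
 f(x) = C3*exp(-x) + (C1*sin(sqrt(3)*x/2) + C2*cos(sqrt(3)*x/2))*exp(x/2)


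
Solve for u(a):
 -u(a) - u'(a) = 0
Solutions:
 u(a) = C1*exp(-a)


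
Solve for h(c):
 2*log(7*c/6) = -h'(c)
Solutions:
 h(c) = C1 - 2*c*log(c) + c*log(36/49) + 2*c


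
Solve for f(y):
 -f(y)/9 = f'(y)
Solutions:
 f(y) = C1*exp(-y/9)


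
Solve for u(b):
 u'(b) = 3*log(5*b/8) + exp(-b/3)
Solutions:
 u(b) = C1 + 3*b*log(b) + 3*b*(-3*log(2) - 1 + log(5)) - 3*exp(-b/3)


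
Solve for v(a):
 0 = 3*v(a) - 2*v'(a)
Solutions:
 v(a) = C1*exp(3*a/2)


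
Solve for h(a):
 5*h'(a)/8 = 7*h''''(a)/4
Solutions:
 h(a) = C1 + C4*exp(14^(2/3)*5^(1/3)*a/14) + (C2*sin(14^(2/3)*sqrt(3)*5^(1/3)*a/28) + C3*cos(14^(2/3)*sqrt(3)*5^(1/3)*a/28))*exp(-14^(2/3)*5^(1/3)*a/28)


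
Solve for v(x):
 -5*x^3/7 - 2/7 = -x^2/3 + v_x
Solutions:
 v(x) = C1 - 5*x^4/28 + x^3/9 - 2*x/7


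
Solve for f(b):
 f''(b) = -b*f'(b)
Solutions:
 f(b) = C1 + C2*erf(sqrt(2)*b/2)


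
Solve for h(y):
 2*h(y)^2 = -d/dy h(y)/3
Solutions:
 h(y) = 1/(C1 + 6*y)


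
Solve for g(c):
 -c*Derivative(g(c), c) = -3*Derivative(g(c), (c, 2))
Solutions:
 g(c) = C1 + C2*erfi(sqrt(6)*c/6)


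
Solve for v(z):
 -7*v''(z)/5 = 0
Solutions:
 v(z) = C1 + C2*z


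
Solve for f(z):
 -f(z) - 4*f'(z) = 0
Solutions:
 f(z) = C1*exp(-z/4)


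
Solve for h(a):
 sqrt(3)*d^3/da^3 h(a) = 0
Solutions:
 h(a) = C1 + C2*a + C3*a^2


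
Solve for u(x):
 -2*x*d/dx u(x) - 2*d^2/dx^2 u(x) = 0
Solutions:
 u(x) = C1 + C2*erf(sqrt(2)*x/2)


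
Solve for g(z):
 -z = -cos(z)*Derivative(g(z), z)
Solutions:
 g(z) = C1 + Integral(z/cos(z), z)


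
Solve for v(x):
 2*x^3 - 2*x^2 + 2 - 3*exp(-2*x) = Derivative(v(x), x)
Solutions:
 v(x) = C1 + x^4/2 - 2*x^3/3 + 2*x + 3*exp(-2*x)/2


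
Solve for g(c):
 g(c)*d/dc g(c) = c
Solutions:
 g(c) = -sqrt(C1 + c^2)
 g(c) = sqrt(C1 + c^2)


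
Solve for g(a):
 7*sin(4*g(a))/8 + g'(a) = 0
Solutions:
 g(a) = -acos((-C1 - exp(7*a))/(C1 - exp(7*a)))/4 + pi/2
 g(a) = acos((-C1 - exp(7*a))/(C1 - exp(7*a)))/4


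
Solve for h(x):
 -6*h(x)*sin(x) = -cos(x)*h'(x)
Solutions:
 h(x) = C1/cos(x)^6


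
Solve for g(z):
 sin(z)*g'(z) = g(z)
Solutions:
 g(z) = C1*sqrt(cos(z) - 1)/sqrt(cos(z) + 1)


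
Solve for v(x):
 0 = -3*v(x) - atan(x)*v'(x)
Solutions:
 v(x) = C1*exp(-3*Integral(1/atan(x), x))


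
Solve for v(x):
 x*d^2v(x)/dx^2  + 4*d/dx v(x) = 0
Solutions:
 v(x) = C1 + C2/x^3


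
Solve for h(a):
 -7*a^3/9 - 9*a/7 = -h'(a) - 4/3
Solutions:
 h(a) = C1 + 7*a^4/36 + 9*a^2/14 - 4*a/3


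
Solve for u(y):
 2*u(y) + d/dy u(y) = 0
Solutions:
 u(y) = C1*exp(-2*y)


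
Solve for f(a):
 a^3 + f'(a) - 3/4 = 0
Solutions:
 f(a) = C1 - a^4/4 + 3*a/4


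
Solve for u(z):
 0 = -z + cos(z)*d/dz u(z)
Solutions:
 u(z) = C1 + Integral(z/cos(z), z)


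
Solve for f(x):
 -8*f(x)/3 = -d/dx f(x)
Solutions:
 f(x) = C1*exp(8*x/3)


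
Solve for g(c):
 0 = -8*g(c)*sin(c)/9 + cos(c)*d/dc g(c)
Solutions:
 g(c) = C1/cos(c)^(8/9)


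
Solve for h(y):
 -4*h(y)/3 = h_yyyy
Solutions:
 h(y) = (C1*sin(3^(3/4)*y/3) + C2*cos(3^(3/4)*y/3))*exp(-3^(3/4)*y/3) + (C3*sin(3^(3/4)*y/3) + C4*cos(3^(3/4)*y/3))*exp(3^(3/4)*y/3)


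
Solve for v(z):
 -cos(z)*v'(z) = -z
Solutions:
 v(z) = C1 + Integral(z/cos(z), z)


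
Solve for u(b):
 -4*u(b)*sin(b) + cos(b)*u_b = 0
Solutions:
 u(b) = C1/cos(b)^4


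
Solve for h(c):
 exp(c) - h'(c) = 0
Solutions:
 h(c) = C1 + exp(c)


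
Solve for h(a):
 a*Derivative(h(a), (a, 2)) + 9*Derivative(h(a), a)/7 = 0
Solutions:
 h(a) = C1 + C2/a^(2/7)


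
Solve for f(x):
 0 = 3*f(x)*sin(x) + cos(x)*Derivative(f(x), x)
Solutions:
 f(x) = C1*cos(x)^3


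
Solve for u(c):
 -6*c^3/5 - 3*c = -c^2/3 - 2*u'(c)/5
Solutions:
 u(c) = C1 + 3*c^4/4 - 5*c^3/18 + 15*c^2/4


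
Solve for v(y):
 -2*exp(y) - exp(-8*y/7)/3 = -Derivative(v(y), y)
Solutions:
 v(y) = C1 + 2*exp(y) - 7*exp(-8*y/7)/24


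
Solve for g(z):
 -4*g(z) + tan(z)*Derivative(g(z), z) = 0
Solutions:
 g(z) = C1*sin(z)^4


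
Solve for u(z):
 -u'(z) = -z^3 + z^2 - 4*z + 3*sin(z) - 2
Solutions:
 u(z) = C1 + z^4/4 - z^3/3 + 2*z^2 + 2*z + 3*cos(z)


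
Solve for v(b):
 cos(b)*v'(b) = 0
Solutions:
 v(b) = C1


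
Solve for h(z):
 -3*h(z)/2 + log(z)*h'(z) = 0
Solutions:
 h(z) = C1*exp(3*li(z)/2)


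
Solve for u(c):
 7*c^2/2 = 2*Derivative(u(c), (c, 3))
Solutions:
 u(c) = C1 + C2*c + C3*c^2 + 7*c^5/240


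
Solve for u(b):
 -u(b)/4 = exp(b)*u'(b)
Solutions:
 u(b) = C1*exp(exp(-b)/4)


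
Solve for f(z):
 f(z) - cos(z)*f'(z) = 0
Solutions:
 f(z) = C1*sqrt(sin(z) + 1)/sqrt(sin(z) - 1)


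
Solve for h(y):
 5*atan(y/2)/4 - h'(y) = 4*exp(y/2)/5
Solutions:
 h(y) = C1 + 5*y*atan(y/2)/4 - 8*exp(y/2)/5 - 5*log(y^2 + 4)/4


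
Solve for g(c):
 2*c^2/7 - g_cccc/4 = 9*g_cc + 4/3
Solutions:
 g(c) = C1 + C2*c + C3*sin(6*c) + C4*cos(6*c) + c^4/378 - 85*c^2/1134


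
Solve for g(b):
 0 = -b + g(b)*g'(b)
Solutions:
 g(b) = -sqrt(C1 + b^2)
 g(b) = sqrt(C1 + b^2)


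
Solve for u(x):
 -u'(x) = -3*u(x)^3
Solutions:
 u(x) = -sqrt(2)*sqrt(-1/(C1 + 3*x))/2
 u(x) = sqrt(2)*sqrt(-1/(C1 + 3*x))/2


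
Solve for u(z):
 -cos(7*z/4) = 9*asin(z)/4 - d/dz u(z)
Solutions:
 u(z) = C1 + 9*z*asin(z)/4 + 9*sqrt(1 - z^2)/4 + 4*sin(7*z/4)/7


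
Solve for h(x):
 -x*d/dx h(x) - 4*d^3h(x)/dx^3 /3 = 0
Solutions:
 h(x) = C1 + Integral(C2*airyai(-6^(1/3)*x/2) + C3*airybi(-6^(1/3)*x/2), x)


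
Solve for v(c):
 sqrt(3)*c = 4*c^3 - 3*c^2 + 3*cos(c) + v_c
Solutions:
 v(c) = C1 - c^4 + c^3 + sqrt(3)*c^2/2 - 3*sin(c)


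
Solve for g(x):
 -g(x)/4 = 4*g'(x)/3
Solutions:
 g(x) = C1*exp(-3*x/16)


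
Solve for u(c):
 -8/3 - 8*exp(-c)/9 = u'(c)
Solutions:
 u(c) = C1 - 8*c/3 + 8*exp(-c)/9


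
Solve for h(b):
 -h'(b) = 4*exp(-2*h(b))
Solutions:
 h(b) = log(-sqrt(C1 - 8*b))
 h(b) = log(C1 - 8*b)/2


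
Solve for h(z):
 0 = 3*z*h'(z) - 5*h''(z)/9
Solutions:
 h(z) = C1 + C2*erfi(3*sqrt(30)*z/10)


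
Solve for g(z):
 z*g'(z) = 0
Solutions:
 g(z) = C1


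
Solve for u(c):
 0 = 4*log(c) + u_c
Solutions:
 u(c) = C1 - 4*c*log(c) + 4*c


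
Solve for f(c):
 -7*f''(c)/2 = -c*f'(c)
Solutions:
 f(c) = C1 + C2*erfi(sqrt(7)*c/7)


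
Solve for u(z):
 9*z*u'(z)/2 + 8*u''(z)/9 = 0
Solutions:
 u(z) = C1 + C2*erf(9*sqrt(2)*z/8)


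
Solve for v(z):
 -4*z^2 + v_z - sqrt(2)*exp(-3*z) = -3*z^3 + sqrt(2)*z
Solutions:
 v(z) = C1 - 3*z^4/4 + 4*z^3/3 + sqrt(2)*z^2/2 - sqrt(2)*exp(-3*z)/3


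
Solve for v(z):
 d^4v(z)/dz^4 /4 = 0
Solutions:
 v(z) = C1 + C2*z + C3*z^2 + C4*z^3


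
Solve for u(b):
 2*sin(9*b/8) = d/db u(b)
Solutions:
 u(b) = C1 - 16*cos(9*b/8)/9


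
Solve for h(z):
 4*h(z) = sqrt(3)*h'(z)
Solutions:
 h(z) = C1*exp(4*sqrt(3)*z/3)


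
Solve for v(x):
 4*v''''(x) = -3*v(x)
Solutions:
 v(x) = (C1*sin(3^(1/4)*x/2) + C2*cos(3^(1/4)*x/2))*exp(-3^(1/4)*x/2) + (C3*sin(3^(1/4)*x/2) + C4*cos(3^(1/4)*x/2))*exp(3^(1/4)*x/2)


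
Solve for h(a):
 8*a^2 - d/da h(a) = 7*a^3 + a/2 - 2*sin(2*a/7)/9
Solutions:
 h(a) = C1 - 7*a^4/4 + 8*a^3/3 - a^2/4 - 7*cos(2*a/7)/9


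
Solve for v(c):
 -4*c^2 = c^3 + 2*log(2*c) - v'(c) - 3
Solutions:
 v(c) = C1 + c^4/4 + 4*c^3/3 + 2*c*log(c) - 5*c + c*log(4)


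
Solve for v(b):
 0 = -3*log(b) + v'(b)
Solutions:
 v(b) = C1 + 3*b*log(b) - 3*b


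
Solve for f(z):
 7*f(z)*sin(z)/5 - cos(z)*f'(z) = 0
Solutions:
 f(z) = C1/cos(z)^(7/5)


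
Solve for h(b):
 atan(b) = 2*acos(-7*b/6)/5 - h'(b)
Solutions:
 h(b) = C1 + 2*b*acos(-7*b/6)/5 - b*atan(b) + 2*sqrt(36 - 49*b^2)/35 + log(b^2 + 1)/2


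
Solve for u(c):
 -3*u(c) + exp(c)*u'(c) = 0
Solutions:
 u(c) = C1*exp(-3*exp(-c))


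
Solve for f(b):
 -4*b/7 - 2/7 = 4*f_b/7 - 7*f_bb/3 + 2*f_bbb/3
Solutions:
 f(b) = C1 + C2*exp(b*(49 - sqrt(1729))/28) + C3*exp(b*(sqrt(1729) + 49)/28) - b^2/2 - 55*b/12


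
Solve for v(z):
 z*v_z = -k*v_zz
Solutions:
 v(z) = C1 + C2*sqrt(k)*erf(sqrt(2)*z*sqrt(1/k)/2)


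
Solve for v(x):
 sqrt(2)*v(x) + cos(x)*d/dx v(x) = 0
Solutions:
 v(x) = C1*(sin(x) - 1)^(sqrt(2)/2)/(sin(x) + 1)^(sqrt(2)/2)


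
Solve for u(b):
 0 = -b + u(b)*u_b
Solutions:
 u(b) = -sqrt(C1 + b^2)
 u(b) = sqrt(C1 + b^2)


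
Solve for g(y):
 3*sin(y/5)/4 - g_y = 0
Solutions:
 g(y) = C1 - 15*cos(y/5)/4


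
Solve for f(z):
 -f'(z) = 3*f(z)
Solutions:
 f(z) = C1*exp(-3*z)


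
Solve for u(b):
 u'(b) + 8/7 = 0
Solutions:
 u(b) = C1 - 8*b/7


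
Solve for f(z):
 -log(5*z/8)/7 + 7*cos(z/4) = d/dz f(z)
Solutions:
 f(z) = C1 - z*log(z)/7 - z*log(5)/7 + z/7 + 3*z*log(2)/7 + 28*sin(z/4)


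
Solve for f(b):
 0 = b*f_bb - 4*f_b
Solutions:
 f(b) = C1 + C2*b^5


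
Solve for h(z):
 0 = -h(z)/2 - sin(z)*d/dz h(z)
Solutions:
 h(z) = C1*(cos(z) + 1)^(1/4)/(cos(z) - 1)^(1/4)


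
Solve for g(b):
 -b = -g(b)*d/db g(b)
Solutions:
 g(b) = -sqrt(C1 + b^2)
 g(b) = sqrt(C1 + b^2)


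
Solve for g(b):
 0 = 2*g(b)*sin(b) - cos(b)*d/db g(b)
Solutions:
 g(b) = C1/cos(b)^2


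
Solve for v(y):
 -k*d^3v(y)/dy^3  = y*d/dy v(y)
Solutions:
 v(y) = C1 + Integral(C2*airyai(y*(-1/k)^(1/3)) + C3*airybi(y*(-1/k)^(1/3)), y)


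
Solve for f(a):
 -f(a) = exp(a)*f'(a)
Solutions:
 f(a) = C1*exp(exp(-a))


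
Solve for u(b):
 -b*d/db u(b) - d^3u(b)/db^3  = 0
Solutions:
 u(b) = C1 + Integral(C2*airyai(-b) + C3*airybi(-b), b)


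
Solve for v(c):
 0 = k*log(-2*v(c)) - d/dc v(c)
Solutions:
 Integral(1/(log(-_y) + log(2)), (_y, v(c))) = C1 + c*k


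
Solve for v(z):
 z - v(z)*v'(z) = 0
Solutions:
 v(z) = -sqrt(C1 + z^2)
 v(z) = sqrt(C1 + z^2)


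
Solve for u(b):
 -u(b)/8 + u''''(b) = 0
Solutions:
 u(b) = C1*exp(-2^(1/4)*b/2) + C2*exp(2^(1/4)*b/2) + C3*sin(2^(1/4)*b/2) + C4*cos(2^(1/4)*b/2)


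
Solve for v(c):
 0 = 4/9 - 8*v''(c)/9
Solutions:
 v(c) = C1 + C2*c + c^2/4


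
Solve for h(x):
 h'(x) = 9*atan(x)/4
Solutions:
 h(x) = C1 + 9*x*atan(x)/4 - 9*log(x^2 + 1)/8


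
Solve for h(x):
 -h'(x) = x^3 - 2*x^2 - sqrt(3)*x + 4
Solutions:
 h(x) = C1 - x^4/4 + 2*x^3/3 + sqrt(3)*x^2/2 - 4*x


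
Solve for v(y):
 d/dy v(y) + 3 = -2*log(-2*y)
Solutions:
 v(y) = C1 - 2*y*log(-y) + y*(-2*log(2) - 1)


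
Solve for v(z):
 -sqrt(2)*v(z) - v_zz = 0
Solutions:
 v(z) = C1*sin(2^(1/4)*z) + C2*cos(2^(1/4)*z)


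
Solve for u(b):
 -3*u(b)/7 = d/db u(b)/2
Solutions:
 u(b) = C1*exp(-6*b/7)


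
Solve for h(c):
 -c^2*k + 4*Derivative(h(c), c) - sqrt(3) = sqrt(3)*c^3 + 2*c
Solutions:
 h(c) = C1 + sqrt(3)*c^4/16 + c^3*k/12 + c^2/4 + sqrt(3)*c/4


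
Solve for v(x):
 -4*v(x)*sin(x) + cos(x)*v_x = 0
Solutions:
 v(x) = C1/cos(x)^4


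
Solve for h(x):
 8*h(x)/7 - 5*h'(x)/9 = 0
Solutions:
 h(x) = C1*exp(72*x/35)


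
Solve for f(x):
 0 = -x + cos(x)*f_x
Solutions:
 f(x) = C1 + Integral(x/cos(x), x)


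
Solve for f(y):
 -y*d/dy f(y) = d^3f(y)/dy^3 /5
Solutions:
 f(y) = C1 + Integral(C2*airyai(-5^(1/3)*y) + C3*airybi(-5^(1/3)*y), y)


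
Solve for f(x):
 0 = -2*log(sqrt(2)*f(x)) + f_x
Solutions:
 -Integral(1/(2*log(_y) + log(2)), (_y, f(x))) = C1 - x


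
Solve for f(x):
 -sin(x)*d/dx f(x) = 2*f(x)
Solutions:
 f(x) = C1*(cos(x) + 1)/(cos(x) - 1)


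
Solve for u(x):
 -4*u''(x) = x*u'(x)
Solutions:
 u(x) = C1 + C2*erf(sqrt(2)*x/4)


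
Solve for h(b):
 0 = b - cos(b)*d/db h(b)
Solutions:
 h(b) = C1 + Integral(b/cos(b), b)


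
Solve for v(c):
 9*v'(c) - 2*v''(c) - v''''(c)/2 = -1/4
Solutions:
 v(c) = C1 + C2*exp(c*(-3*(9 + sqrt(6753)/9)^(1/3) + 4/(9 + sqrt(6753)/9)^(1/3))/6)*sin(sqrt(3)*c*(4/(9 + sqrt(6753)/9)^(1/3) + 3*(9 + sqrt(6753)/9)^(1/3))/6) + C3*exp(c*(-3*(9 + sqrt(6753)/9)^(1/3) + 4/(9 + sqrt(6753)/9)^(1/3))/6)*cos(sqrt(3)*c*(4/(9 + sqrt(6753)/9)^(1/3) + 3*(9 + sqrt(6753)/9)^(1/3))/6) + C4*exp(c*(-4/(3*(9 + sqrt(6753)/9)^(1/3)) + (9 + sqrt(6753)/9)^(1/3))) - c/36


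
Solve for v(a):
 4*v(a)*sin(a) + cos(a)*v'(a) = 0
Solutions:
 v(a) = C1*cos(a)^4


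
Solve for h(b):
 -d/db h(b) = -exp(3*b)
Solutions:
 h(b) = C1 + exp(3*b)/3


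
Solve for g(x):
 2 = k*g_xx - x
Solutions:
 g(x) = C1 + C2*x + x^3/(6*k) + x^2/k


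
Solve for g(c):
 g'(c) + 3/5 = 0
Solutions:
 g(c) = C1 - 3*c/5


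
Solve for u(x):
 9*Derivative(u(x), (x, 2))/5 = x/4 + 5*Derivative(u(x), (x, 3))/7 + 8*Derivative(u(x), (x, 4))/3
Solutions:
 u(x) = C1 + C2*x + C3*exp(3*x*(-25 + sqrt(24145))/560) + C4*exp(-3*x*(25 + sqrt(24145))/560) + 5*x^3/216 + 125*x^2/4536


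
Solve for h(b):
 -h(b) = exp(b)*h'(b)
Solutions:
 h(b) = C1*exp(exp(-b))


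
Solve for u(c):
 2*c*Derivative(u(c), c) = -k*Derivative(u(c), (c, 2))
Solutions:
 u(c) = C1 + C2*sqrt(k)*erf(c*sqrt(1/k))


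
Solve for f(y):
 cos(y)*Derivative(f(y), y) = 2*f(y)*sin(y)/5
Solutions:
 f(y) = C1/cos(y)^(2/5)


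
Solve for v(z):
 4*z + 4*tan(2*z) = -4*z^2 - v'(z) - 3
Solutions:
 v(z) = C1 - 4*z^3/3 - 2*z^2 - 3*z + 2*log(cos(2*z))


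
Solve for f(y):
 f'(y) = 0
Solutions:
 f(y) = C1


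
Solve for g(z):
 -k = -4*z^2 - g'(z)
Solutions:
 g(z) = C1 + k*z - 4*z^3/3


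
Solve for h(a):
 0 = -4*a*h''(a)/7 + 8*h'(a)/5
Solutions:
 h(a) = C1 + C2*a^(19/5)


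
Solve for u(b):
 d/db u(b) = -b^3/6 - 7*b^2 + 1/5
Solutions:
 u(b) = C1 - b^4/24 - 7*b^3/3 + b/5


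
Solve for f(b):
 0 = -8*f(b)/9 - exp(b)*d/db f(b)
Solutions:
 f(b) = C1*exp(8*exp(-b)/9)


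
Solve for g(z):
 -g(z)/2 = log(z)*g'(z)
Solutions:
 g(z) = C1*exp(-li(z)/2)


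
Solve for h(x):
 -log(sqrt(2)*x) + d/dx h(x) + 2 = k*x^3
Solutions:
 h(x) = C1 + k*x^4/4 + x*log(x) - 3*x + x*log(2)/2


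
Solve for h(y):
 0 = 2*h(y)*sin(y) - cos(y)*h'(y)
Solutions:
 h(y) = C1/cos(y)^2


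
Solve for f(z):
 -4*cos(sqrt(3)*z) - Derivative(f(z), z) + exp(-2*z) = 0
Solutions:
 f(z) = C1 - 4*sqrt(3)*sin(sqrt(3)*z)/3 - exp(-2*z)/2


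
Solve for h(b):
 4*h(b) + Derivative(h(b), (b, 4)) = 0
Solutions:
 h(b) = (C1*sin(b) + C2*cos(b))*exp(-b) + (C3*sin(b) + C4*cos(b))*exp(b)


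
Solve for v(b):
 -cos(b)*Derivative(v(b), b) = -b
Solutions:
 v(b) = C1 + Integral(b/cos(b), b)


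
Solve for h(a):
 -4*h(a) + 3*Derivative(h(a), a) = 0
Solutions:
 h(a) = C1*exp(4*a/3)


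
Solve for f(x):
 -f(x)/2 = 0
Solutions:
 f(x) = 0


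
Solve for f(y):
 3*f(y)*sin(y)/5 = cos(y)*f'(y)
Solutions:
 f(y) = C1/cos(y)^(3/5)


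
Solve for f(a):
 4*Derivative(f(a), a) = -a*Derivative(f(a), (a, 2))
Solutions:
 f(a) = C1 + C2/a^3


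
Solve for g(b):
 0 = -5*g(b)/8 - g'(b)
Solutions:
 g(b) = C1*exp(-5*b/8)


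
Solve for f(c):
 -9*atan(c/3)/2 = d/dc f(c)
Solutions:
 f(c) = C1 - 9*c*atan(c/3)/2 + 27*log(c^2 + 9)/4


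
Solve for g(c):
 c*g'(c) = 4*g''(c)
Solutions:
 g(c) = C1 + C2*erfi(sqrt(2)*c/4)


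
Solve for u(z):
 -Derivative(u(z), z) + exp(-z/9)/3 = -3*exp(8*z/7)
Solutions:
 u(z) = C1 + 21*exp(8*z/7)/8 - 3*exp(-z/9)


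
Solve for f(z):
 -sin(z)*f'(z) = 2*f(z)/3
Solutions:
 f(z) = C1*(cos(z) + 1)^(1/3)/(cos(z) - 1)^(1/3)


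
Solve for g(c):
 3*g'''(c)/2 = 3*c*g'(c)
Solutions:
 g(c) = C1 + Integral(C2*airyai(2^(1/3)*c) + C3*airybi(2^(1/3)*c), c)


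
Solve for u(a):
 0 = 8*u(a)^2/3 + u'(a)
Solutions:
 u(a) = 3/(C1 + 8*a)


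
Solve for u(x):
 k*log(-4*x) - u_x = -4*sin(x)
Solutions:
 u(x) = C1 + k*x*(log(-x) - 1) + 2*k*x*log(2) - 4*cos(x)


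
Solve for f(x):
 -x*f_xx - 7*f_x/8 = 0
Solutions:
 f(x) = C1 + C2*x^(1/8)


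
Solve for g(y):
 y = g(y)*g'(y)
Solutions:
 g(y) = -sqrt(C1 + y^2)
 g(y) = sqrt(C1 + y^2)


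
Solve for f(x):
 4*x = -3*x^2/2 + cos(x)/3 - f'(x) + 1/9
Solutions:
 f(x) = C1 - x^3/2 - 2*x^2 + x/9 + sin(x)/3


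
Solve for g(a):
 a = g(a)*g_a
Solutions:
 g(a) = -sqrt(C1 + a^2)
 g(a) = sqrt(C1 + a^2)


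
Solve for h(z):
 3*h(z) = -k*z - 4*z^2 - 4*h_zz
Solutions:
 h(z) = C1*sin(sqrt(3)*z/2) + C2*cos(sqrt(3)*z/2) - k*z/3 - 4*z^2/3 + 32/9


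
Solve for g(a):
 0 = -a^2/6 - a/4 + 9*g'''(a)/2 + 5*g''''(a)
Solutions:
 g(a) = C1 + C2*a + C3*a^2 + C4*exp(-9*a/10) + a^5/1620 - 13*a^4/11664 + 65*a^3/13122


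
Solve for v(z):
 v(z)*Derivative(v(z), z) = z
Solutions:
 v(z) = -sqrt(C1 + z^2)
 v(z) = sqrt(C1 + z^2)


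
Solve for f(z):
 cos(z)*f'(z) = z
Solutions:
 f(z) = C1 + Integral(z/cos(z), z)


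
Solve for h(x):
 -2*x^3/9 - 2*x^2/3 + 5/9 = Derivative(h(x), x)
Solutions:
 h(x) = C1 - x^4/18 - 2*x^3/9 + 5*x/9


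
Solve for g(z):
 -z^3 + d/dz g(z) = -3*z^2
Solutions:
 g(z) = C1 + z^4/4 - z^3


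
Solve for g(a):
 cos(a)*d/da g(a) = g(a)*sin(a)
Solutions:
 g(a) = C1/cos(a)


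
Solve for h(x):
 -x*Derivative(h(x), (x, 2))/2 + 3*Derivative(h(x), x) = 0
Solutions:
 h(x) = C1 + C2*x^7


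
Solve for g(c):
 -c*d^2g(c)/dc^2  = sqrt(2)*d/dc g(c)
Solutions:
 g(c) = C1 + C2*c^(1 - sqrt(2))


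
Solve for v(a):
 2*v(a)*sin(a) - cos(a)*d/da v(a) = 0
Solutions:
 v(a) = C1/cos(a)^2


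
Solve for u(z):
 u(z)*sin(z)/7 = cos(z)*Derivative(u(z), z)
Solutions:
 u(z) = C1/cos(z)^(1/7)


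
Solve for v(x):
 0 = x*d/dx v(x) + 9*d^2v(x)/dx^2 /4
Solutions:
 v(x) = C1 + C2*erf(sqrt(2)*x/3)


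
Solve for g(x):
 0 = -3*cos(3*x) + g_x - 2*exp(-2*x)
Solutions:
 g(x) = C1 + sin(3*x) - exp(-2*x)


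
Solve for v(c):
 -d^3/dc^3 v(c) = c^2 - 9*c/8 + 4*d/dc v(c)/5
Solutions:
 v(c) = C1 + C2*sin(2*sqrt(5)*c/5) + C3*cos(2*sqrt(5)*c/5) - 5*c^3/12 + 45*c^2/64 + 25*c/8


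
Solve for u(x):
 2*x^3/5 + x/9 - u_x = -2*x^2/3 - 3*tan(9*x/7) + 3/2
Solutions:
 u(x) = C1 + x^4/10 + 2*x^3/9 + x^2/18 - 3*x/2 - 7*log(cos(9*x/7))/3


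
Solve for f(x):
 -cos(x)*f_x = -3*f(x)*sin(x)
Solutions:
 f(x) = C1/cos(x)^3


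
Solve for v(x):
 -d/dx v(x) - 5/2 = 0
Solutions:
 v(x) = C1 - 5*x/2


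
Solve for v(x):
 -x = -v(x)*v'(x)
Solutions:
 v(x) = -sqrt(C1 + x^2)
 v(x) = sqrt(C1 + x^2)


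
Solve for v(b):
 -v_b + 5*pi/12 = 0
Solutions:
 v(b) = C1 + 5*pi*b/12


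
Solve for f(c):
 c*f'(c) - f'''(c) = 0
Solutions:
 f(c) = C1 + Integral(C2*airyai(c) + C3*airybi(c), c)


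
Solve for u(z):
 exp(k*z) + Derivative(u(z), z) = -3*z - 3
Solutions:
 u(z) = C1 - 3*z^2/2 - 3*z - exp(k*z)/k


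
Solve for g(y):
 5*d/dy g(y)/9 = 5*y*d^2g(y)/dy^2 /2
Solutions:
 g(y) = C1 + C2*y^(11/9)


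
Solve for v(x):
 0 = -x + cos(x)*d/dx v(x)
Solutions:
 v(x) = C1 + Integral(x/cos(x), x)


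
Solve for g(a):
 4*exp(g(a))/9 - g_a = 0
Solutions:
 g(a) = log(-1/(C1 + 4*a)) + 2*log(3)


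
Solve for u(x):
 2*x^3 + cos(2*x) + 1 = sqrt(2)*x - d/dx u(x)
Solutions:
 u(x) = C1 - x^4/2 + sqrt(2)*x^2/2 - x - sin(2*x)/2


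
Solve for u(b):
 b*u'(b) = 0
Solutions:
 u(b) = C1


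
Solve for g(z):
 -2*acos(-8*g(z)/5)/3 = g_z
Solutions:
 Integral(1/acos(-8*_y/5), (_y, g(z))) = C1 - 2*z/3


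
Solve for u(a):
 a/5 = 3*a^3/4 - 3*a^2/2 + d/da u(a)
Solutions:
 u(a) = C1 - 3*a^4/16 + a^3/2 + a^2/10


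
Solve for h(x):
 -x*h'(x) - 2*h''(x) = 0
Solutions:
 h(x) = C1 + C2*erf(x/2)


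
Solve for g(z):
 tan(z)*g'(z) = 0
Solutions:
 g(z) = C1


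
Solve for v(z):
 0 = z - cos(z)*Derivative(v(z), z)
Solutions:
 v(z) = C1 + Integral(z/cos(z), z)


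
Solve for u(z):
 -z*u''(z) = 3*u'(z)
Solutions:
 u(z) = C1 + C2/z^2


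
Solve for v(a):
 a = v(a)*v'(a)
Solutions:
 v(a) = -sqrt(C1 + a^2)
 v(a) = sqrt(C1 + a^2)


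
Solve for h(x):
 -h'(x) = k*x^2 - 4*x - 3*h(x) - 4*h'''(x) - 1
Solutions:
 h(x) = C3*exp(-x) + k*x^2/3 + 2*k*x/9 + 2*k/27 - 4*x/3 + (C1*sin(sqrt(2)*x/2) + C2*cos(sqrt(2)*x/2))*exp(x/2) - 7/9


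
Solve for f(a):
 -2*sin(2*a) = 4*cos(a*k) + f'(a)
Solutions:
 f(a) = C1 + cos(2*a) - 4*sin(a*k)/k


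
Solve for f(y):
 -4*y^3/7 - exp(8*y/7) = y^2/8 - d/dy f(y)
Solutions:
 f(y) = C1 + y^4/7 + y^3/24 + 7*exp(8*y/7)/8


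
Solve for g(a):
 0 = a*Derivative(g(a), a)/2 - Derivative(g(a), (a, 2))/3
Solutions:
 g(a) = C1 + C2*erfi(sqrt(3)*a/2)


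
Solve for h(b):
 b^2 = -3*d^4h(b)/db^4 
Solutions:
 h(b) = C1 + C2*b + C3*b^2 + C4*b^3 - b^6/1080


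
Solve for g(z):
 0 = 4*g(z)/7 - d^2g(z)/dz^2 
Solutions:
 g(z) = C1*exp(-2*sqrt(7)*z/7) + C2*exp(2*sqrt(7)*z/7)


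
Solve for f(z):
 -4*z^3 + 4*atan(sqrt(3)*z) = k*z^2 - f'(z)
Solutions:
 f(z) = C1 + k*z^3/3 + z^4 - 4*z*atan(sqrt(3)*z) + 2*sqrt(3)*log(3*z^2 + 1)/3


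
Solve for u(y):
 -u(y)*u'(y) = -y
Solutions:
 u(y) = -sqrt(C1 + y^2)
 u(y) = sqrt(C1 + y^2)


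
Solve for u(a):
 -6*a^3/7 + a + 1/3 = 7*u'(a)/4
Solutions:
 u(a) = C1 - 6*a^4/49 + 2*a^2/7 + 4*a/21


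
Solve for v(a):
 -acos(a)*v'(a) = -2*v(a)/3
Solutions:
 v(a) = C1*exp(2*Integral(1/acos(a), a)/3)


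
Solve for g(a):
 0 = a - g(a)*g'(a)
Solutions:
 g(a) = -sqrt(C1 + a^2)
 g(a) = sqrt(C1 + a^2)


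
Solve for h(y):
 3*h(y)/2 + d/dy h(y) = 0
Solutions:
 h(y) = C1*exp(-3*y/2)


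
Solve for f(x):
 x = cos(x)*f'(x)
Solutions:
 f(x) = C1 + Integral(x/cos(x), x)


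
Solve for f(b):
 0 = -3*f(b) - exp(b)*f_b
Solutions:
 f(b) = C1*exp(3*exp(-b))


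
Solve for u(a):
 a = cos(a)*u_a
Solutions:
 u(a) = C1 + Integral(a/cos(a), a)


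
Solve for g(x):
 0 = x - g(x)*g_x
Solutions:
 g(x) = -sqrt(C1 + x^2)
 g(x) = sqrt(C1 + x^2)


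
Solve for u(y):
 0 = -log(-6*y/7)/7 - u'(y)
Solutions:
 u(y) = C1 - y*log(-y)/7 + y*(-log(6) + 1 + log(7))/7


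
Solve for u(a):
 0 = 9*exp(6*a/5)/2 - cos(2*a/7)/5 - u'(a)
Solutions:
 u(a) = C1 + 15*exp(6*a/5)/4 - 7*sin(2*a/7)/10


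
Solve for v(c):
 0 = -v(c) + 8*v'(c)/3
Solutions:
 v(c) = C1*exp(3*c/8)


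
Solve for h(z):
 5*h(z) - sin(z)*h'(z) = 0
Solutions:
 h(z) = C1*sqrt(cos(z) - 1)*(cos(z)^2 - 2*cos(z) + 1)/(sqrt(cos(z) + 1)*(cos(z)^2 + 2*cos(z) + 1))


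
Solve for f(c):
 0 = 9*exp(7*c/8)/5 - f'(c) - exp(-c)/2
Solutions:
 f(c) = C1 + 72*exp(7*c/8)/35 + exp(-c)/2


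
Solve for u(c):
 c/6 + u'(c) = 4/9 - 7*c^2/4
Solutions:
 u(c) = C1 - 7*c^3/12 - c^2/12 + 4*c/9


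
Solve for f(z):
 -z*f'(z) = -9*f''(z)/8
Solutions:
 f(z) = C1 + C2*erfi(2*z/3)


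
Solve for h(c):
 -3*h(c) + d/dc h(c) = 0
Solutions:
 h(c) = C1*exp(3*c)


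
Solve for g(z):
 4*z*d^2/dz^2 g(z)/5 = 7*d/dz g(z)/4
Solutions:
 g(z) = C1 + C2*z^(51/16)


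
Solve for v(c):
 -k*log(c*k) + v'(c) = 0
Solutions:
 v(c) = C1 + c*k*log(c*k) - c*k


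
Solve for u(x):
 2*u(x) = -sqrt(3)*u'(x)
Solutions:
 u(x) = C1*exp(-2*sqrt(3)*x/3)


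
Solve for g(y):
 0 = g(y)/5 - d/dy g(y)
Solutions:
 g(y) = C1*exp(y/5)


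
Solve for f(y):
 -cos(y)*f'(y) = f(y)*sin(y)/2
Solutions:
 f(y) = C1*sqrt(cos(y))


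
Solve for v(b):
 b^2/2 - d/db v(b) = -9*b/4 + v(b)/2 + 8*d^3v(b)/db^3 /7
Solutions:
 v(b) = C1*exp(-42^(1/3)*b*(-(9 + sqrt(123))^(1/3) + 42^(1/3)/(9 + sqrt(123))^(1/3))/24)*sin(14^(1/3)*3^(1/6)*b*(3*14^(1/3)/(9 + sqrt(123))^(1/3) + 3^(2/3)*(9 + sqrt(123))^(1/3))/24) + C2*exp(-42^(1/3)*b*(-(9 + sqrt(123))^(1/3) + 42^(1/3)/(9 + sqrt(123))^(1/3))/24)*cos(14^(1/3)*3^(1/6)*b*(3*14^(1/3)/(9 + sqrt(123))^(1/3) + 3^(2/3)*(9 + sqrt(123))^(1/3))/24) + C3*exp(42^(1/3)*b*(-(9 + sqrt(123))^(1/3) + 42^(1/3)/(9 + sqrt(123))^(1/3))/12) + b^2 + b/2 - 1


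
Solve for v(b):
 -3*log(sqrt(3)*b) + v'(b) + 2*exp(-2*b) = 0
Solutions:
 v(b) = C1 + 3*b*log(b) + b*(-3 + 3*log(3)/2) + exp(-2*b)


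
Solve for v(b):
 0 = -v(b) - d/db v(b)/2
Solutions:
 v(b) = C1*exp(-2*b)


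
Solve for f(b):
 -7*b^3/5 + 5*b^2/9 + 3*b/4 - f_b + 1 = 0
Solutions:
 f(b) = C1 - 7*b^4/20 + 5*b^3/27 + 3*b^2/8 + b


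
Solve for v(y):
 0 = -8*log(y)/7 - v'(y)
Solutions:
 v(y) = C1 - 8*y*log(y)/7 + 8*y/7


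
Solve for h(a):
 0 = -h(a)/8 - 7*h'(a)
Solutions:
 h(a) = C1*exp(-a/56)


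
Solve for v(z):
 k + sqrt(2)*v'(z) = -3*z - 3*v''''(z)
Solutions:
 v(z) = C1 + C4*exp(-2^(1/6)*3^(2/3)*z/3) - sqrt(2)*k*z/2 - 3*sqrt(2)*z^2/4 + (C2*sin(6^(1/6)*z/2) + C3*cos(6^(1/6)*z/2))*exp(2^(1/6)*3^(2/3)*z/6)


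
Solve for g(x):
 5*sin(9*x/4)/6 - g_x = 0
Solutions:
 g(x) = C1 - 10*cos(9*x/4)/27


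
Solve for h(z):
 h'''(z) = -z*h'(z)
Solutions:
 h(z) = C1 + Integral(C2*airyai(-z) + C3*airybi(-z), z)


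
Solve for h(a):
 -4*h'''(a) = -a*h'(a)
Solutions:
 h(a) = C1 + Integral(C2*airyai(2^(1/3)*a/2) + C3*airybi(2^(1/3)*a/2), a)


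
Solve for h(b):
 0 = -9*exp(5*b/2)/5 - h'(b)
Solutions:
 h(b) = C1 - 18*exp(5*b/2)/25


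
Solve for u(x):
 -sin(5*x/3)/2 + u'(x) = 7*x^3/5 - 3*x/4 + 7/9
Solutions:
 u(x) = C1 + 7*x^4/20 - 3*x^2/8 + 7*x/9 - 3*cos(5*x/3)/10


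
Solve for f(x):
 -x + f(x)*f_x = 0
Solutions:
 f(x) = -sqrt(C1 + x^2)
 f(x) = sqrt(C1 + x^2)


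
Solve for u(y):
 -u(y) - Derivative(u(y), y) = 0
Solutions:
 u(y) = C1*exp(-y)


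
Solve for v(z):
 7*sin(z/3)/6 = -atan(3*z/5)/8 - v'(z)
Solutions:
 v(z) = C1 - z*atan(3*z/5)/8 + 5*log(9*z^2 + 25)/48 + 7*cos(z/3)/2
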